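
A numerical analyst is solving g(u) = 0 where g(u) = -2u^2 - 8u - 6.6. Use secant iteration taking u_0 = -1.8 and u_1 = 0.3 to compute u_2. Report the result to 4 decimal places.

-1.5360

g(-1.8) = 1.320000, g(0.3) = -9.180000
u_2 = 0.300000 − (-9.180000)·(0.300000 − (-1.800000)) / (-9.180000 − 1.320000) = 0.300000 − (-19.278000)/(-10.500000) = -1.536000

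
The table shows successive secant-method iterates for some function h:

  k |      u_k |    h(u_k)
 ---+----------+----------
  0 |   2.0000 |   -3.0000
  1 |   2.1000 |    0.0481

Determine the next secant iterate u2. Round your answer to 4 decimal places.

u2 = 2.1000 − 0.0481·(2.1000 − 2.0000) / (0.0481 − (-3.0000))
   = 2.1000 − (0.004810)/(3.048100) = 2.098422

2.0984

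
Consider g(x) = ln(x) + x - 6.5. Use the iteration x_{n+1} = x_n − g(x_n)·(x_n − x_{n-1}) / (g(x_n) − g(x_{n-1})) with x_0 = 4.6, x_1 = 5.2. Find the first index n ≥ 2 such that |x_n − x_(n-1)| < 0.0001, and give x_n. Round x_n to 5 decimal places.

n = 4, x_n = 4.90894

g(4.6) = -0.3739437, g(5.2) = 0.3486586
x_2 = 5.2000000 − 0.3486586·(0.6000000)/(0.7226023) = 4.9104975;  |Δ| = 0.2895025
g(4.9104975) = 0.0018728
x_3 = 4.9104975 − 0.0018728·(-0.2895025)/(-0.3467859) = 4.9089341;  |Δ| = 0.0015634
g(4.9089341) = -0.0000091
x_4 = 4.9089341 − (-0.0000091)·(-0.0015634)/(-0.0018818) = 4.9089416;  |Δ| = 0.0000075
|x_4 − x_3| = 0.0000075 < 0.0001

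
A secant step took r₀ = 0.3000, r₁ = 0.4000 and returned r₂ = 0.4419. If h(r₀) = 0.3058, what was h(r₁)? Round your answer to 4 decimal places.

0.0903

The secant line through (0.3000, 0.3058) and (0.4000, h(r₁)) crosses zero at r₂ = 0.4419.
So (0.3000, 0.3058), (0.4000, h(r₁)), (0.4419, 0) are collinear:
h(r₁) = 0.3058 · (0.4000 − 0.4419) / (0.3000 − 0.4419) = 0.3058 · (-0.041900)/(-0.141900) = 0.090296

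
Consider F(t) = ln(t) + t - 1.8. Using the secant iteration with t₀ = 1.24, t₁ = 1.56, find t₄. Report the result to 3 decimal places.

F(1.24) = -0.34489, F(1.56) = 0.20469
t₂ = 1.56000 − 0.20469·(1.56000 − 1.24000) / (0.20469 − (-0.34489)) = 1.56000 − (0.06550)/(0.54957) = 1.44082
F(1.44082) = 0.00603
t₃ = 1.44082 − 0.00603·(1.44082 − 1.56000) / (0.00603 − 0.20469) = 1.44082 − (-0.00072)/(-0.19866) = 1.43720
F(1.43720) = -0.00010
t₄ = 1.43720 − (-0.00010)·(1.43720 − 1.44082) / (-0.00010 − 0.00603) = 1.43720 − (0.00000)/(-0.00613) = 1.43726

1.437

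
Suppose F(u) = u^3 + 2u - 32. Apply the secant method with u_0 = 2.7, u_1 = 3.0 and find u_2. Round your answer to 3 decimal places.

F(2.7) = -6.91700, F(3.0) = 1.00000
u_2 = 3.00000 − 1.00000·(3.00000 − 2.70000) / (1.00000 − (-6.91700)) = 3.00000 − (0.30000)/(7.91700) = 2.96211

2.962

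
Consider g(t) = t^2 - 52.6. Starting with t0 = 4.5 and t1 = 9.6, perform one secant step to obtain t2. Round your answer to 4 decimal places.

6.7943

g(4.5) = -32.350000, g(9.6) = 39.560000
t2 = 9.600000 − 39.560000·(9.600000 − 4.500000) / (39.560000 − (-32.350000)) = 9.600000 − (201.756000)/(71.910000) = 6.794326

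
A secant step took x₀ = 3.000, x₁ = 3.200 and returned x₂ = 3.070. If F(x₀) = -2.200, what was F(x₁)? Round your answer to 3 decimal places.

4.086

The secant line through (3.000, -2.200) and (3.200, F(x₁)) crosses zero at x₂ = 3.070.
So (3.000, -2.200), (3.200, F(x₁)), (3.070, 0) are collinear:
F(x₁) = -2.200 · (3.200 − 3.070) / (3.000 − 3.070) = -2.200 · (0.13000)/(-0.07000) = 4.08571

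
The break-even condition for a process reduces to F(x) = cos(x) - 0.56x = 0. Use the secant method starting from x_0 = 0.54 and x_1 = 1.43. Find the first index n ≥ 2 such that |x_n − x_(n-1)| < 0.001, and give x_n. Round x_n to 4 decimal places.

n = 5, x_n = 0.9859

F(0.54) = 0.555309, F(1.43) = -0.660468
x_2 = 1.430000 − (-0.660468)·(0.890000)/(-1.215777) = 0.946509;  |Δ| = 0.483491
F(0.946509) = 0.054474
x_3 = 0.946509 − 0.054474·(-0.483491)/(0.714942) = 0.983348;  |Δ| = 0.036839
F(0.983348) = 0.003564
x_4 = 0.983348 − 0.003564·(0.036839)/(-0.050910) = 0.985927;  |Δ| = 0.002579
F(0.985927) = -0.000029
x_5 = 0.985927 − (-0.000029)·(0.002579)/(-0.003593) = 0.985906;  |Δ| = 0.000021
|x_5 − x_4| = 0.000021 < 0.001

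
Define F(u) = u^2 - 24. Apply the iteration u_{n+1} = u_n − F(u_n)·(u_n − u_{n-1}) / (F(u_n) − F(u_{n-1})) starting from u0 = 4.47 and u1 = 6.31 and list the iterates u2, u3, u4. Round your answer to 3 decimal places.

F(4.47) = -4.01910, F(6.31) = 15.81610
u2 = 6.31000 − 15.81610·(6.31000 − 4.47000) / (15.81610 − (-4.01910)) = 6.31000 − (29.10162)/(19.83520) = 4.84283
F(4.84283) = -0.54700
u3 = 4.84283 − (-0.54700)·(4.84283 − 6.31000) / (-0.54700 − 15.81610) = 4.84283 − (0.80255)/(-16.36310) = 4.89188
F(4.89188) = -0.06955
u4 = 4.89188 − (-0.06955)·(4.89188 − 4.84283) / (-0.06955 − (-0.54700)) = 4.89188 − (-0.00341)/(0.47745) = 4.89902

4.843, 4.892, 4.899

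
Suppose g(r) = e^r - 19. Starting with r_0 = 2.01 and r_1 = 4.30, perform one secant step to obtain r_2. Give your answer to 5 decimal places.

2.40886

g(2.01) = -11.5366827, g(4.30) = 54.6997937
r_2 = 4.3000000 − 54.6997937·(4.3000000 − 2.0100000) / (54.6997937 − (-11.5366827)) = 4.3000000 − (125.2625276)/(66.2364764) = 2.4088588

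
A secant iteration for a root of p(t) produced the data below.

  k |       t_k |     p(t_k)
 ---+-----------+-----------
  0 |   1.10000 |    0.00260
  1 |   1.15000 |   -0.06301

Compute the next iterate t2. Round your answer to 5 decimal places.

t2 = 1.15000 − (-0.06301)·(1.15000 − 1.10000) / (-0.06301 − 0.00260)
   = 1.15000 − (-0.0031505)/(-0.0656100) = 1.1019814

1.10198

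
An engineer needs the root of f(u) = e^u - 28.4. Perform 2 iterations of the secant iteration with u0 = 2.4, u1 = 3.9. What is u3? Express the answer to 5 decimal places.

f(2.4) = -17.3768236, f(3.9) = 21.0024491
u2 = 3.9000000 − 21.0024491·(3.9000000 − 2.4000000) / (21.0024491 − (-17.3768236)) = 3.9000000 − (31.5036737)/(38.3792727) = 3.0791488
f(3.0791488) = -6.6601114
u3 = 3.0791488 − (-6.6601114)·(3.0791488 − 3.9000000) / (-6.6601114 − 21.0024491) = 3.0791488 − (5.4669607)/(-27.6625605) = 3.2767791

3.27678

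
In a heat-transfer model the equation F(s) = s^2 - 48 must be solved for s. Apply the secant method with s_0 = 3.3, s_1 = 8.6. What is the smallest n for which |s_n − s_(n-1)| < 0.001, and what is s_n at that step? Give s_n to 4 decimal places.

F(3.3) = -37.110000, F(8.6) = 25.960000
s_2 = 8.600000 − 25.960000·(5.300000)/(63.070000) = 6.418487;  |Δ| = 2.181513
F(6.418487) = -6.803020
s_3 = 6.418487 − (-6.803020)·(-2.181513)/(-32.763020) = 6.871464;  |Δ| = 0.452976
F(6.871464) = -0.782986
s_4 = 6.871464 − (-0.782986)·(0.452976)/(6.020034) = 6.930379;  |Δ| = 0.058916
F(6.930379) = 0.030158
s_5 = 6.930379 − 0.030158·(0.058916)/(0.813144) = 6.928194;  |Δ| = 0.002185
F(6.928194) = -0.000124
s_6 = 6.928194 − (-0.000124)·(-0.002185)/(-0.030282) = 6.928203;  |Δ| = 0.000009
|s_6 − s_5| = 0.000009 < 0.001

n = 6, s_n = 6.9282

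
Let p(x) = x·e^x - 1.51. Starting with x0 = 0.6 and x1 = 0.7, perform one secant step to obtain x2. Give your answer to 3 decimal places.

0.732

p(0.6) = -0.41673, p(0.7) = -0.10037
x2 = 0.70000 − (-0.10037)·(0.70000 − 0.60000) / (-0.10037 − (-0.41673)) = 0.70000 − (-0.01004)/(0.31636) = 0.73173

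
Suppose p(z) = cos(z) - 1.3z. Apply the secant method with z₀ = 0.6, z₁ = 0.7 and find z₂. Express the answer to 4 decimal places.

0.6238

p(0.6) = 0.045336, p(0.7) = -0.145158
z₂ = 0.700000 − (-0.145158)·(0.700000 − 0.600000) / (-0.145158 − 0.045336) = 0.700000 − (-0.014516)/(-0.190493) = 0.623799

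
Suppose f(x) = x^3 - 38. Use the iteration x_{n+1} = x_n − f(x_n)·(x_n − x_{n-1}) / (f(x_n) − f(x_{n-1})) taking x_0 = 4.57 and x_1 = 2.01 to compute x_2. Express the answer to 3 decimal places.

f(4.57) = 57.44399, f(2.01) = -29.87940
x_2 = 2.01000 − (-29.87940)·(2.01000 − 4.57000) / (-29.87940 − 57.44399) = 2.01000 − (76.49126)/(-87.32339) = 2.88595

2.886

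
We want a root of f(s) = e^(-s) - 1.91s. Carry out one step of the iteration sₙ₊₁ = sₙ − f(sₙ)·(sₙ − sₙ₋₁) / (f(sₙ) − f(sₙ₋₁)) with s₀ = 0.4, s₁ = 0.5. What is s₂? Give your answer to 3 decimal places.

f(0.4) = -0.09368, f(0.5) = -0.34847
s₂ = 0.50000 − (-0.34847)·(0.50000 − 0.40000) / (-0.34847 − (-0.09368)) = 0.50000 − (-0.03485)/(-0.25479) = 0.36323

0.363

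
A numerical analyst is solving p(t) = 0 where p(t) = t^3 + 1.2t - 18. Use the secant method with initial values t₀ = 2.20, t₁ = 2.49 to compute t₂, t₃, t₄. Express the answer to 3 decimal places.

2.466, 2.468, 2.468

p(2.20) = -4.71200, p(2.49) = 0.42625
t₂ = 2.49000 − 0.42625·(2.49000 − 2.20000) / (0.42625 − (-4.71200)) = 2.49000 − (0.12361)/(5.13825) = 2.46594
p(2.46594) = -0.04578
t₃ = 2.46594 − (-0.04578)·(2.46594 − 2.49000) / (-0.04578 − 0.42625) = 2.46594 − (0.00110)/(-0.47203) = 2.46828
p(2.46828) = -0.00038
t₄ = 2.46828 − (-0.00038)·(2.46828 − 2.46594) / (-0.00038 − (-0.04578)) = 2.46828 − (0.00000)/(0.04541) = 2.46830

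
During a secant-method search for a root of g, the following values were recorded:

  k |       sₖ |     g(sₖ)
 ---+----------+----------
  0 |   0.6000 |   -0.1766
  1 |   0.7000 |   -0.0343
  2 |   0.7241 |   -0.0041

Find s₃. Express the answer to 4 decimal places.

s₃ = 0.7241 − (-0.0041)·(0.7241 − 0.7000) / (-0.0041 − (-0.0343))
   = 0.7241 − (-0.000099)/(0.030200) = 0.727372

0.7274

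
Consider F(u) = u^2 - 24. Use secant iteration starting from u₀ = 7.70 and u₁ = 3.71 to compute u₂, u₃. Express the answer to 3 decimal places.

4.607, 4.941

F(7.70) = 35.29000, F(3.71) = -10.23590
u₂ = 3.71000 − (-10.23590)·(3.71000 − 7.70000) / (-10.23590 − 35.29000) = 3.71000 − (40.84124)/(-45.52590) = 4.60710
F(4.60710) = -2.77464
u₃ = 4.60710 − (-2.77464)·(4.60710 − 3.71000) / (-2.77464 − (-10.23590)) = 4.60710 − (-2.48913)/(7.46126) = 4.94071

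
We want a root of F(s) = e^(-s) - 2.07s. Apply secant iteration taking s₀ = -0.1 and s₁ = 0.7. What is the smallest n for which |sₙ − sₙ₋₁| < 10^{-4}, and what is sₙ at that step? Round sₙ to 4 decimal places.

F(-0.1) = 1.312171, F(0.7) = -0.952415
s₂ = 0.700000 − (-0.952415)·(0.800000)/(-2.264586) = 0.363545;  |Δ| = 0.336455
F(0.363545) = -0.057330
s₃ = 0.363545 − (-0.057330)·(-0.336455)/(0.895085) = 0.341995;  |Δ| = 0.021550
F(0.341995) = 0.002423
s₄ = 0.341995 − 0.002423·(-0.021550)/(0.059752) = 0.342869;  |Δ| = 0.000874
F(0.342869) = -0.000006
s₅ = 0.342869 − (-0.000006)·(0.000874)/(-0.002429) = 0.342866;  |Δ| = 0.000002
|s₅ − s₄| = 0.000002 < 10^{-4}

n = 5, sₙ = 0.3429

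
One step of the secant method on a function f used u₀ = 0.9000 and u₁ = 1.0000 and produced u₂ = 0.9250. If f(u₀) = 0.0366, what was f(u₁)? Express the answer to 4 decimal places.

The secant line through (0.9000, 0.0366) and (1.0000, f(u₁)) crosses zero at u₂ = 0.9250.
So (0.9000, 0.0366), (1.0000, f(u₁)), (0.9250, 0) are collinear:
f(u₁) = 0.0366 · (1.0000 − 0.9250) / (0.9000 − 0.9250) = 0.0366 · (0.075000)/(-0.025000) = -0.109800

-0.1098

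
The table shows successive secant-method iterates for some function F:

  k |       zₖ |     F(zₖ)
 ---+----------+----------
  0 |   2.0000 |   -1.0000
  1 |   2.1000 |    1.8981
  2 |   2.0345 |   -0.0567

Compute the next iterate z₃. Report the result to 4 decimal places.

2.0364

z₃ = 2.0345 − (-0.0567)·(2.0345 − 2.1000) / (-0.0567 − 1.8981)
   = 2.0345 − (0.003714)/(-1.954800) = 2.036400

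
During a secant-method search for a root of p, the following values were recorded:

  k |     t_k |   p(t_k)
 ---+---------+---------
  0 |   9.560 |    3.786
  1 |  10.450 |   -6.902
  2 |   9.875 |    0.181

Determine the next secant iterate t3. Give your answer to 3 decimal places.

t3 = 9.875 − 0.181·(9.875 − 10.450) / (0.181 − (-6.902))
   = 9.875 − (-0.10407)/(7.08300) = 9.88969

9.890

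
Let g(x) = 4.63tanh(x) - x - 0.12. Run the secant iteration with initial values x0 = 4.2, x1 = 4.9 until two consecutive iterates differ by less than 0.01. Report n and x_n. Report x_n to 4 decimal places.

n = 3, x_n = 4.5089

g(4.2) = 0.307918, g(4.9) = -0.390513
x2 = 4.900000 − (-0.390513)·(0.700000)/(-0.698432) = 4.508610;  |Δ| = 0.391390
g(4.508610) = 0.000267
x3 = 4.508610 − 0.000267·(-0.391390)/(0.390781) = 4.508877;  |Δ| = 0.000268
|x3 − x2| = 0.000268 < 0.01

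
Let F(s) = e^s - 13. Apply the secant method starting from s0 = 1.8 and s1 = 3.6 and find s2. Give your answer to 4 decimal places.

F(1.8) = -6.950353, F(3.6) = 23.598234
s2 = 3.600000 − 23.598234·(3.600000 − 1.800000) / (23.598234 − (-6.950353)) = 3.600000 − (42.476822)/(30.548587) = 2.209532

2.2095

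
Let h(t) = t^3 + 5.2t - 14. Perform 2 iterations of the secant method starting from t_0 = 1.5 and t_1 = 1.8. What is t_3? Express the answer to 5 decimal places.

h(1.5) = -2.8250000, h(1.8) = 1.1920000
t_2 = 1.8000000 − 1.1920000·(1.8000000 − 1.5000000) / (1.1920000 − (-2.8250000)) = 1.8000000 − (0.3576000)/(4.0170000) = 1.7109783
h(1.7109783) = -0.0941144
t_3 = 1.7109783 − (-0.0941144)·(1.7109783 − 1.8000000) / (-0.0941144 − 1.1920000) = 1.7109783 − (0.0083782)/(-1.2861144) = 1.7174927

1.71749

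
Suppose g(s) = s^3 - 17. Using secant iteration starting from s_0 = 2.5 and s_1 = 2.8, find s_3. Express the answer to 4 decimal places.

g(2.5) = -1.375000, g(2.8) = 4.952000
s_2 = 2.800000 − 4.952000·(2.800000 − 2.500000) / (4.952000 − (-1.375000)) = 2.800000 − (1.485600)/(6.327000) = 2.565197
g(2.565197) = -0.120404
s_3 = 2.565197 − (-0.120404)·(2.565197 − 2.800000) / (-0.120404 − 4.952000) = 2.565197 − (0.028271)/(-5.072404) = 2.570770

2.5708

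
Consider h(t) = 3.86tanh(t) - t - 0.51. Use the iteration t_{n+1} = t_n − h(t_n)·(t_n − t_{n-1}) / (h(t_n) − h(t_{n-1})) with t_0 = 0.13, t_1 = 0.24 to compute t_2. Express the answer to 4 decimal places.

h(0.13) = -0.141008, h(0.24) = 0.159014
t_2 = 0.240000 − 0.159014·(0.240000 − 0.130000) / (0.159014 − (-0.141008)) = 0.240000 − (0.017491)/(0.300021) = 0.181699

0.1817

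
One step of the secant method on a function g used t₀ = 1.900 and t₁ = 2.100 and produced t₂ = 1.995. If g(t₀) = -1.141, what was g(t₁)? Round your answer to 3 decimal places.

1.261

The secant line through (1.900, -1.141) and (2.100, g(t₁)) crosses zero at t₂ = 1.995.
So (1.900, -1.141), (2.100, g(t₁)), (1.995, 0) are collinear:
g(t₁) = -1.141 · (2.100 − 1.995) / (1.900 − 1.995) = -1.141 · (0.10500)/(-0.09500) = 1.26111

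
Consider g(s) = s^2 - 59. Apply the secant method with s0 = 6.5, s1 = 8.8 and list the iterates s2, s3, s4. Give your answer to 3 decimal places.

g(6.5) = -16.75000, g(8.8) = 18.44000
s2 = 8.80000 − 18.44000·(8.80000 − 6.50000) / (18.44000 − (-16.75000)) = 8.80000 − (42.41200)/(35.19000) = 7.59477
g(7.59477) = -1.31945
s3 = 7.59477 − (-1.31945)·(7.59477 − 8.80000) / (-1.31945 − 18.44000) = 7.59477 − (1.59024)/(-19.75945) = 7.67525
g(7.67525) = -0.09052
s4 = 7.67525 − (-0.09052)·(7.67525 − 7.59477) / (-0.09052 − (-1.31945)) = 7.67525 − (-0.00729)/(1.22893) = 7.68118

7.595, 7.675, 7.681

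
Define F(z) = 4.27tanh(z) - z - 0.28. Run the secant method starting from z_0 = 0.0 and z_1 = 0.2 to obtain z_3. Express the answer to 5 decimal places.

0.08588

F(0.0) = -0.2800000, F(0.2) = 0.3627926
z_2 = 0.2000000 − 0.3627926·(0.2000000 − 0.0000000) / (0.3627926 − (-0.2800000)) = 0.2000000 − (0.0725585)/(0.6427926) = 0.0871199
F(0.0871199) = 0.0039436
z_3 = 0.0871199 − 0.0039436·(0.0871199 − 0.2000000) / (0.0039436 − 0.3627926) = 0.0871199 − (-0.0004452)/(-0.3588490) = 0.0858793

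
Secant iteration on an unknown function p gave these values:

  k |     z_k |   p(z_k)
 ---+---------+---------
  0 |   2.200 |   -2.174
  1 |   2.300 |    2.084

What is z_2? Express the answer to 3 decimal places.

2.251

z_2 = 2.300 − 2.084·(2.300 − 2.200) / (2.084 − (-2.174))
   = 2.300 − (0.20840)/(4.25800) = 2.25106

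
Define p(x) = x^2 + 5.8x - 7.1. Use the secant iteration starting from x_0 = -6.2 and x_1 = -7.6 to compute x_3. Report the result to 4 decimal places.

p(-6.2) = -4.620000, p(-7.6) = 6.580000
x_2 = -7.600000 − 6.580000·(-7.600000 − (-6.200000)) / (6.580000 − (-4.620000)) = -7.600000 − (-9.212000)/(11.200000) = -6.777500
p(-6.777500) = -0.474994
x_3 = -6.777500 − (-0.474994)·(-6.777500 − (-7.600000)) / (-0.474994 − 6.580000) = -6.777500 − (-0.390682)/(-7.054994) = -6.832877

-6.8329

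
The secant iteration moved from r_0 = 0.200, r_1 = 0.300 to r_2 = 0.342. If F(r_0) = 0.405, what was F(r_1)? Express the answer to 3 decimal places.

The secant line through (0.200, 0.405) and (0.300, F(r_1)) crosses zero at r_2 = 0.342.
So (0.200, 0.405), (0.300, F(r_1)), (0.342, 0) are collinear:
F(r_1) = 0.405 · (0.300 − 0.342) / (0.200 − 0.342) = 0.405 · (-0.04200)/(-0.14200) = 0.11979

0.120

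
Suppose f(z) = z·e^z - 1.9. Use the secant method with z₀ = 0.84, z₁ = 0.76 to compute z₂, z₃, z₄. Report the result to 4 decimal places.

0.8286, 0.8292, 0.8292

f(0.84) = 0.045748, f(0.76) = -0.274910
z₂ = 0.760000 − (-0.274910)·(0.760000 − 0.840000) / (-0.274910 − 0.045748) = 0.760000 − (0.021993)/(-0.320658) = 0.828586
f(0.828586) = -0.002471
z₃ = 0.828586 − (-0.002471)·(0.828586 − 0.760000) / (-0.002471 − (-0.274910)) = 0.828586 − (-0.000170)/(0.272439) = 0.829209
f(0.829209) = 0.000135
z₄ = 0.829209 − 0.000135·(0.829209 − 0.828586) / (0.000135 − (-0.002471)) = 0.829209 − (0.000000)/(0.002607) = 0.829176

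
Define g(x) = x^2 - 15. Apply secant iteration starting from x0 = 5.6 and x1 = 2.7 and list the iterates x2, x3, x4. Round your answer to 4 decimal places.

g(5.6) = 16.360000, g(2.7) = -7.710000
x2 = 2.700000 − (-7.710000)·(2.700000 − 5.600000) / (-7.710000 − 16.360000) = 2.700000 − (22.359000)/(-24.070000) = 3.628916
g(3.628916) = -1.830971
x3 = 3.628916 − (-1.830971)·(3.628916 − 2.700000) / (-1.830971 − (-7.710000)) = 3.628916 − (-1.700818)/(5.879029) = 3.918218
g(3.918218) = 0.352434
x4 = 3.918218 − 0.352434·(3.918218 − 3.628916) / (0.352434 − (-1.830971)) = 3.918218 − (0.101960)/(2.183405) = 3.871520

3.6289, 3.9182, 3.8715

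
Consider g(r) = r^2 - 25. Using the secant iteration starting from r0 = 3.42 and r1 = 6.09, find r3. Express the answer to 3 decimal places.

4.982

g(3.42) = -13.30360, g(6.09) = 12.08810
r2 = 6.09000 − 12.08810·(6.09000 − 3.42000) / (12.08810 − (-13.30360)) = 6.09000 − (32.27523)/(25.39170) = 4.81891
g(4.81891) = -1.77814
r3 = 4.81891 − (-1.77814)·(4.81891 − 6.09000) / (-1.77814 − 12.08810) = 4.81891 − (2.26018)/(-13.86624) = 4.98191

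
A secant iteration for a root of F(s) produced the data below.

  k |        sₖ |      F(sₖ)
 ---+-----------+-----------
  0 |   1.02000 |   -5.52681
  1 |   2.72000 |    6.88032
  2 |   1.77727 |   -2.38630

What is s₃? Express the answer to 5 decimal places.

2.02004

s₃ = 1.77727 − (-2.38630)·(1.77727 − 2.72000) / (-2.38630 − 6.88032)
   = 1.77727 − (2.2496366)/(-9.2666200) = 2.0200378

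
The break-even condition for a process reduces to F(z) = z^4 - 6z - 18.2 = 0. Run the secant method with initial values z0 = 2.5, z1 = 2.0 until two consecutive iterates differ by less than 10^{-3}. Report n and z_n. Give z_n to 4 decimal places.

n = 5, z_n = 2.3882

F(2.5) = 5.862500, F(2.0) = -14.200000
z2 = 2.000000 − (-14.200000)·(-0.500000)/(-20.062500) = 2.353894;  |Δ| = 0.353894
F(2.353894) = -1.622708
z3 = 2.353894 − (-1.622708)·(0.353894)/(12.577292) = 2.399553;  |Δ| = 0.045659
F(2.399553) = 0.555576
z4 = 2.399553 − 0.555576·(0.045659)/(2.178283) = 2.387908;  |Δ| = 0.011645
F(2.387908) = -0.013467
z5 = 2.387908 − (-0.013467)·(-0.011645)/(-0.569043) = 2.388183;  |Δ| = 0.000276
|z5 − z4| = 0.000276 < 10^{-3}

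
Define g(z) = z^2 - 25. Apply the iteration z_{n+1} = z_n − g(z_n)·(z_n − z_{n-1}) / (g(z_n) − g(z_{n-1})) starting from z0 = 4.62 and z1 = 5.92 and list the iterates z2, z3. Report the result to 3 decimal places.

4.967, 4.997

g(4.62) = -3.65560, g(5.92) = 10.04640
z2 = 5.92000 − 10.04640·(5.92000 − 4.62000) / (10.04640 − (-3.65560)) = 5.92000 − (13.06032)/(13.70200) = 4.96683
g(4.96683) = -0.33059
z3 = 4.96683 − (-0.33059)·(4.96683 − 5.92000) / (-0.33059 − 10.04640) = 4.96683 − (0.31511)/(-10.37699) = 4.99720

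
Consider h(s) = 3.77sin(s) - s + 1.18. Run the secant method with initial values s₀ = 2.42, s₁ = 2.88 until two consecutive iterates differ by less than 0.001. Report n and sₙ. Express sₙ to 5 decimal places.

h(2.42) = 1.2503911, h(2.88) = -0.7250051
s₂ = 2.8800000 − (-0.7250051)·(0.4600000)/(-1.9753962) = 2.7111719;  |Δ| = 0.1688281
h(2.7111719) = 0.0418726
s₃ = 2.7111719 − 0.0418726·(-0.1688281)/(0.7668776) = 2.7203902;  |Δ| = 0.0092182
h(2.7203902) = 0.0010050
s₄ = 2.7203902 − 0.0010050·(0.0092182)/(-0.0408676) = 2.7206169;  |Δ| = 0.0002267
|s₄ − s₃| = 0.0002267 < 0.001

n = 4, sₙ = 2.72062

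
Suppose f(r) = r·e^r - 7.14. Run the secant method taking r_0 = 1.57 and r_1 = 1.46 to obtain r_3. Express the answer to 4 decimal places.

1.5364

f(1.57) = 0.406438, f(1.46) = -0.853299
r_2 = 1.460000 − (-0.853299)·(1.460000 − 1.570000) / (-0.853299 − 0.406438) = 1.460000 − (0.093863)/(-1.259737) = 1.534510
f(1.534510) = -0.021329
r_3 = 1.534510 − (-0.021329)·(1.534510 − 1.460000) / (-0.021329 − (-0.853299)) = 1.534510 − (-0.001589)/(0.831970) = 1.536420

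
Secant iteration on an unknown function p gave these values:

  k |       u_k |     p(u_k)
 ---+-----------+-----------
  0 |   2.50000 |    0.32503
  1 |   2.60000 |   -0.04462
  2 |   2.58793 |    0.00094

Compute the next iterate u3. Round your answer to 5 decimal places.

u3 = 2.58793 − 0.00094·(2.58793 − 2.60000) / (0.00094 − (-0.04462))
   = 2.58793 − (-0.0000113)/(0.0455600) = 2.5881790

2.58818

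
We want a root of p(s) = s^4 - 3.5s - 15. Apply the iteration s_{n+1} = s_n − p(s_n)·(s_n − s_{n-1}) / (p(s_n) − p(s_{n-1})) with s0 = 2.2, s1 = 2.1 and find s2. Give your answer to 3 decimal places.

p(2.2) = 0.72560, p(2.1) = -2.90190
s2 = 2.10000 − (-2.90190)·(2.10000 − 2.20000) / (-2.90190 − 0.72560) = 2.10000 − (0.29019)/(-3.62750) = 2.18000

2.180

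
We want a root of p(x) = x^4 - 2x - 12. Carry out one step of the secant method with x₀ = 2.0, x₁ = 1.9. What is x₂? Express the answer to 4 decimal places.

2.0000

p(2.0) = 0.000000, p(1.9) = -2.767900
x₂ = 1.900000 − (-2.767900)·(1.900000 − 2.000000) / (-2.767900 − 0.000000) = 1.900000 − (0.276790)/(-2.767900) = 2.000000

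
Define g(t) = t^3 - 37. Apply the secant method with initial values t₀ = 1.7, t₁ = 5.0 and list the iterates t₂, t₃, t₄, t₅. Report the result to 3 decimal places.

g(1.7) = -32.08700, g(5.0) = 88.00000
t₂ = 5.00000 − 88.00000·(5.00000 − 1.70000) / (88.00000 − (-32.08700)) = 5.00000 − (290.40000)/(120.08700) = 2.58175
g(2.58175) = -19.79145
t₃ = 2.58175 − (-19.79145)·(2.58175 − 5.00000) / (-19.79145 − 88.00000) = 2.58175 − (47.86062)/(-107.79145) = 3.02576
g(3.02576) = -9.29837
t₄ = 3.02576 − (-9.29837)·(3.02576 − 2.58175) / (-9.29837 − (-19.79145)) = 3.02576 − (-4.12858)/(10.49309) = 3.41922
g(3.41922) = 2.97438
t₅ = 3.41922 − 2.97438·(3.41922 − 3.02576) / (2.97438 − (-9.29837)) = 3.41922 − (1.17029)/(12.27275) = 3.32386

2.582, 3.026, 3.419, 3.324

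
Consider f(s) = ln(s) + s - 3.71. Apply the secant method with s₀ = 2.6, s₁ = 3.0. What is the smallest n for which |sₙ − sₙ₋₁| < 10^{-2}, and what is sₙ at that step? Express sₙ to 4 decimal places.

n = 3, sₙ = 2.7122

f(2.6) = -0.154489, f(3.0) = 0.388612
s₂ = 3.000000 − 0.388612·(0.400000)/(0.543101) = 2.713783;  |Δ| = 0.286217
f(2.713783) = 0.002126
s₃ = 2.713783 − 0.002126·(-0.286217)/(-0.386486) = 2.712208;  |Δ| = 0.001574
|s₃ − s₂| = 0.001574 < 10^{-2}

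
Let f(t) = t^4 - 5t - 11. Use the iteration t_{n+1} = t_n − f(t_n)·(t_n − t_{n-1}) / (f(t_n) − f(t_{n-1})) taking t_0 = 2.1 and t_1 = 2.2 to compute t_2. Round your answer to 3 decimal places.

2.159

f(2.1) = -2.05190, f(2.2) = 1.42560
t_2 = 2.20000 − 1.42560·(2.20000 − 2.10000) / (1.42560 − (-2.05190)) = 2.20000 − (0.14256)/(3.47750) = 2.15901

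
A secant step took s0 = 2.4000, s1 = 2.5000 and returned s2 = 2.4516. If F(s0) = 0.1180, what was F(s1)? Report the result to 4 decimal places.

The secant line through (2.4000, 0.1180) and (2.5000, F(s1)) crosses zero at s2 = 2.4516.
So (2.4000, 0.1180), (2.5000, F(s1)), (2.4516, 0) are collinear:
F(s1) = 0.1180 · (2.5000 − 2.4516) / (2.4000 − 2.4516) = 0.1180 · (0.048400)/(-0.051600) = -0.110682

-0.1107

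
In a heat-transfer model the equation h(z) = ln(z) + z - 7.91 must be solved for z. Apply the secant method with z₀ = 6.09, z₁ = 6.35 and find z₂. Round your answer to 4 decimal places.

6.1015

h(6.09) = -0.013352, h(6.35) = 0.288455
z₂ = 6.350000 − 0.288455·(6.350000 − 6.090000) / (0.288455 − (-0.013352)) = 6.350000 − (0.074998)/(0.301807) = 6.101502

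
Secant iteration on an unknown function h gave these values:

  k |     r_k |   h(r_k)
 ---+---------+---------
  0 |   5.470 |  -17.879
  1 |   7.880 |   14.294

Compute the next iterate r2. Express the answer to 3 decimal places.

r2 = 7.880 − 14.294·(7.880 − 5.470) / (14.294 − (-17.879))
   = 7.880 − (34.44854)/(32.17300) = 6.80927

6.809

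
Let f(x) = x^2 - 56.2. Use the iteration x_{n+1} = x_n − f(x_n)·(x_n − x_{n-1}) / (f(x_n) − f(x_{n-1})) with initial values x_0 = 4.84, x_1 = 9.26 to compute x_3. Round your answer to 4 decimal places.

7.4610

f(4.84) = -32.774400, f(9.26) = 29.547600
x_2 = 9.260000 − 29.547600·(9.260000 − 4.840000) / (29.547600 − (-32.774400)) = 9.260000 − (130.600392)/(62.322000) = 7.164426
f(7.164426) = -4.871007
x_3 = 7.164426 − (-4.871007)·(7.164426 − 9.260000) / (-4.871007 − 29.547600) = 7.164426 − (10.207557)/(-34.418607) = 7.460996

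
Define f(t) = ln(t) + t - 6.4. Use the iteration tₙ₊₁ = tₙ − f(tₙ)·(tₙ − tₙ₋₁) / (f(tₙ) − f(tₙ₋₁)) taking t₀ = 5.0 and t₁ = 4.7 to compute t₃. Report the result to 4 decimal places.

4.8260

f(5.0) = 0.209438, f(4.7) = -0.152437
t₂ = 4.700000 − (-0.152437)·(4.700000 − 5.000000) / (-0.152437 − 0.209438) = 4.700000 − (0.045731)/(-0.361875) = 4.826373
f(4.826373) = 0.000468
t₃ = 4.826373 − 0.000468·(4.826373 − 4.700000) / (0.000468 − (-0.152437)) = 4.826373 − (0.000059)/(0.152906) = 4.825986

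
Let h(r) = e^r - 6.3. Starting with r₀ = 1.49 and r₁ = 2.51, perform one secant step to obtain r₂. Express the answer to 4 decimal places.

h(1.49) = -1.862904, h(2.51) = 6.004930
r₂ = 2.510000 − 6.004930·(2.510000 − 1.490000) / (6.004930 − (-1.862904)) = 2.510000 − (6.125029)/(7.867835) = 1.731510

1.7315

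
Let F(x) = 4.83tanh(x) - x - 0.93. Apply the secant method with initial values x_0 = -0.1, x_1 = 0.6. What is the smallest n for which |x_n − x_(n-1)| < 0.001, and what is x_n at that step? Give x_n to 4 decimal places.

F(-0.1) = -1.311396, F(0.6) = 1.063949
x_2 = 0.600000 − 1.063949·(0.700000)/(2.375346) = 0.286461;  |Δ| = 0.313539
F(0.286461) = 0.130500
x_3 = 0.286461 − 0.130500·(-0.313539)/(-0.933449) = 0.242626;  |Δ| = 0.043834
F(0.242626) = -0.023207
x_4 = 0.242626 − (-0.023207)·(-0.043834)/(-0.153708) = 0.249245;  |Δ| = 0.006618
F(0.249245) = 0.000282
x_5 = 0.249245 − 0.000282·(0.006618)/(0.023490) = 0.249165;  |Δ| = 0.000080
|x_5 − x_4| = 0.000080 < 0.001

n = 5, x_n = 0.2492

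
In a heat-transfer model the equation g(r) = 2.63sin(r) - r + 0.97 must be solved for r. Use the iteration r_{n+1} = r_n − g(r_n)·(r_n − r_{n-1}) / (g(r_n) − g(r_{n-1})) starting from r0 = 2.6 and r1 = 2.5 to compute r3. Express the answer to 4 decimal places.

2.5141

g(2.6) = -0.274231, g(2.5) = 0.043982
r2 = 2.500000 − 0.043982·(2.500000 − 2.600000) / (0.043982 − (-0.274231)) = 2.500000 − (-0.004398)/(0.318213) = 2.513821
g(2.513821) = 0.000889
r3 = 2.513821 − 0.000889·(2.513821 − 2.500000) / (0.000889 − 0.043982) = 2.513821 − (0.000012)/(-0.043093) = 2.514107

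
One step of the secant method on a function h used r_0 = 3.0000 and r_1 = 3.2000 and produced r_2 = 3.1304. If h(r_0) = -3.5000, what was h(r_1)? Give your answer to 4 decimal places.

The secant line through (3.0000, -3.5000) and (3.2000, h(r_1)) crosses zero at r_2 = 3.1304.
So (3.0000, -3.5000), (3.2000, h(r_1)), (3.1304, 0) are collinear:
h(r_1) = -3.5000 · (3.2000 − 3.1304) / (3.0000 − 3.1304) = -3.5000 · (0.069600)/(-0.130400) = 1.868098

1.8681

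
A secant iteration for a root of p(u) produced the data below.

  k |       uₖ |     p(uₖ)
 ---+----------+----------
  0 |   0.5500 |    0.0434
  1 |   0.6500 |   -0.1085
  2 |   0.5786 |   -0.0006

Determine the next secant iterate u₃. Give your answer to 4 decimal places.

0.5782

u₃ = 0.5786 − (-0.0006)·(0.5786 − 0.6500) / (-0.0006 − (-0.1085))
   = 0.5786 − (0.000043)/(0.107900) = 0.578203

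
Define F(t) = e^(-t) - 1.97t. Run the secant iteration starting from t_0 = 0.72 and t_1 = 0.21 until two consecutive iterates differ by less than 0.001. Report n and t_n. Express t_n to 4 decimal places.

F(0.72) = -0.931648, F(0.21) = 0.396884
t_2 = 0.210000 − 0.396884·(-0.510000)/(1.328532) = 0.362357;  |Δ| = 0.152357
F(0.362357) = -0.017809
t_3 = 0.362357 − (-0.017809)·(0.152357)/(-0.414693) = 0.355814;  |Δ| = 0.006543
F(0.355814) = -0.000350
t_4 = 0.355814 − (-0.000350)·(-0.006543)/(0.017459) = 0.355683;  |Δ| = 0.000131
|t_4 − t_3| = 0.000131 < 0.001

n = 4, t_n = 0.3557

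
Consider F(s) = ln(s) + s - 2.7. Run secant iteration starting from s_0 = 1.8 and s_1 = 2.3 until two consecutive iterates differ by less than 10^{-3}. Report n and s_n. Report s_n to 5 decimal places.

n = 4, s_n = 2.00457

F(1.8) = -0.3122133, F(2.3) = 0.4329091
s_2 = 2.3000000 − 0.4329091·(0.5000000)/(0.7451225) = 2.0095047;  |Δ| = 0.2904953
F(2.0095047) = 0.0073930
s_3 = 2.0095047 − 0.0073930·(-0.2904953)/(-0.4255161) = 2.0044576;  |Δ| = 0.0050471
F(2.0044576) = -0.0001689
s_4 = 2.0044576 − (-0.0001689)·(-0.0050471)/(-0.0075619) = 2.0045703;  |Δ| = 0.0001127
|s_4 − s_3| = 0.0001127 < 10^{-3}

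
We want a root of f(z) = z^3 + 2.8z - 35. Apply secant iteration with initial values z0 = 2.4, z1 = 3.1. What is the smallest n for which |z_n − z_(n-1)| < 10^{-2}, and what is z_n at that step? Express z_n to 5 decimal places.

n = 4, z_n = 2.98653

f(2.4) = -14.4560000, f(3.1) = 3.4710000
z2 = 3.1000000 − 3.4710000·(0.7000000)/(17.9270000) = 2.9644670;  |Δ| = 0.1355330
f(2.9644670) = -0.6475648
z3 = 2.9644670 − (-0.6475648)·(-0.1355330)/(-4.1185648) = 2.9857770;  |Δ| = 0.0213099
f(2.9857770) = -0.0220291
z4 = 2.9857770 − (-0.0220291)·(0.0213099)/(0.6255357) = 2.9865274;  |Δ| = 0.0007505
|z4 − z3| = 0.0007505 < 10^{-2}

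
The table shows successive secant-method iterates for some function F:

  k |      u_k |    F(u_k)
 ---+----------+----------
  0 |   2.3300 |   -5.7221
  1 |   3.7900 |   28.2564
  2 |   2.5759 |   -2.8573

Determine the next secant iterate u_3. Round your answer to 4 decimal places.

2.6874

u_3 = 2.5759 − (-2.8573)·(2.5759 − 3.7900) / (-2.8573 − 28.2564)
   = 2.5759 − (3.469048)/(-31.113700) = 2.687396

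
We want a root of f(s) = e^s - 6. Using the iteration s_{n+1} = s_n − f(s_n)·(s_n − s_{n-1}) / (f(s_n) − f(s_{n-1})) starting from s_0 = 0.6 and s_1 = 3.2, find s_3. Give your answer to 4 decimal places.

f(0.6) = -4.177881, f(3.2) = 18.532530
s_2 = 3.200000 − 18.532530·(3.200000 − 0.600000) / (18.532530 − (-4.177881)) = 3.200000 − (48.184579)/(22.710411) = 1.078304
f(1.078304) = -3.060309
s_3 = 1.078304 − (-3.060309)·(1.078304 − 3.200000) / (-3.060309 − 18.532530) = 1.078304 − (6.493044)/(-21.592839) = 1.379008

1.3790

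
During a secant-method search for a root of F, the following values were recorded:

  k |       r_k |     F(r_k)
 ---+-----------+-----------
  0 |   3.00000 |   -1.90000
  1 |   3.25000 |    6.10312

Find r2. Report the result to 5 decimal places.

3.05935

r2 = 3.25000 − 6.10312·(3.25000 − 3.00000) / (6.10312 − (-1.90000))
   = 3.25000 − (1.5257800)/(8.0031200) = 3.0593519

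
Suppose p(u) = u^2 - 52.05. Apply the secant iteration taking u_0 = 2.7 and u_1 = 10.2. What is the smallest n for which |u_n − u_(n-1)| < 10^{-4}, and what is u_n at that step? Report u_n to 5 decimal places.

p(2.7) = -44.7600000, p(10.2) = 51.9900000
u_2 = 10.2000000 − 51.9900000·(7.5000000)/(96.7500000) = 6.1697674;  |Δ| = 4.0302326
p(6.1697674) = -13.9839697
u_3 = 6.1697674 − (-13.9839697)·(-4.0302326)/(-65.9739697) = 7.0240233;  |Δ| = 0.8542559
p(7.0240233) = -2.7130967
u_4 = 7.0240233 − (-2.7130967)·(0.8542559)/(11.2708730) = 7.2296577;  |Δ| = 0.2056344
p(7.2296577) = 0.2179498
u_5 = 7.2296577 − 0.2179498·(0.2056344)/(2.9310465) = 7.2143669;  |Δ| = 0.0152908
p(7.2143669) = -0.0029105
u_6 = 7.2143669 − (-0.0029105)·(-0.0152908)/(-0.2208603) = 7.2145684;  |Δ| = 0.0002015
p(7.2145684) = -0.0000030
u_7 = 7.2145684 − (-0.0000030)·(0.0002015)/(0.0029075) = 7.2145686;  |Δ| = 0.0000002
|u_7 − u_6| = 0.0000002 < 10^{-4}

n = 7, u_n = 7.21457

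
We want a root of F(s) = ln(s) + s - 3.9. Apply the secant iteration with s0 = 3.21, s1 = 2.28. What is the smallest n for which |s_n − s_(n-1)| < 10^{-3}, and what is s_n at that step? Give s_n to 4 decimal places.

F(3.21) = 0.476271, F(2.28) = -0.795825
s2 = 2.280000 − (-0.795825)·(-0.930000)/(-1.272095) = 2.861809;  |Δ| = 0.581809
F(2.861809) = 0.013263
s3 = 2.861809 − 0.013263·(0.581809)/(0.809088) = 2.852272;  |Δ| = 0.009537
F(2.852272) = 0.000387
s4 = 2.852272 − 0.000387·(-0.009537)/(-0.012876) = 2.851985;  |Δ| = 0.000287
|s4 − s3| = 0.000287 < 10^{-3}

n = 4, s_n = 2.8520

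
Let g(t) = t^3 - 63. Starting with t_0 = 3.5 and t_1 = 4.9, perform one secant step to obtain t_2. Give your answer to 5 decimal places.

g(3.5) = -20.1250000, g(4.9) = 54.6490000
t_2 = 4.9000000 − 54.6490000·(4.9000000 − 3.5000000) / (54.6490000 − (-20.1250000)) = 4.9000000 − (76.5086000)/(74.7740000) = 3.8768021

3.87680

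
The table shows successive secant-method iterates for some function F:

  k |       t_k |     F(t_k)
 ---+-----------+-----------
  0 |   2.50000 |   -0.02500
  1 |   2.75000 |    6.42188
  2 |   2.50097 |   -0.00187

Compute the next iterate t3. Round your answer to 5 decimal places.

t3 = 2.50097 − (-0.00187)·(2.50097 − 2.75000) / (-0.00187 − 6.42188)
   = 2.50097 − (0.0004657)/(-6.4237500) = 2.5010425

2.50104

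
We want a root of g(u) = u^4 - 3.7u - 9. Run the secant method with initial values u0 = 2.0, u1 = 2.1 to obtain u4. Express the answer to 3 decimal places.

g(2.0) = -0.40000, g(2.1) = 2.67810
u2 = 2.10000 − 2.67810·(2.10000 − 2.00000) / (2.67810 − (-0.40000)) = 2.10000 − (0.26781)/(3.07810) = 2.01300
g(2.01300) = -0.02817
u3 = 2.01300 − (-0.02817)·(2.01300 − 2.10000) / (-0.02817 − 2.67810) = 2.01300 − (0.00245)/(-2.70627) = 2.01390
g(2.01390) = -0.00195
u4 = 2.01390 − (-0.00195)·(2.01390 − 2.01300) / (-0.00195 − (-0.02817)) = 2.01390 − (0.00000)/(0.02622) = 2.01397

2.014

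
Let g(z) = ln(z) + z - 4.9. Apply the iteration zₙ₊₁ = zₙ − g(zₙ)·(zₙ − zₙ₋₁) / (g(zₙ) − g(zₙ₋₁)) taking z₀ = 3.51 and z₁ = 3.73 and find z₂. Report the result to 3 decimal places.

g(3.51) = -0.13438, g(3.73) = 0.14641
z₂ = 3.73000 − 0.14641·(3.73000 − 3.51000) / (0.14641 − (-0.13438)) = 3.73000 − (0.03221)/(0.28079) = 3.61529

3.615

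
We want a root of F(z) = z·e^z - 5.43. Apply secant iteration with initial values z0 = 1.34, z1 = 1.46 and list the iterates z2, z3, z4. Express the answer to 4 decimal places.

1.3721, 1.3740, 1.3741

F(1.34) = -0.312482, F(1.46) = 0.856701
z2 = 1.460000 − 0.856701·(1.460000 − 1.340000) / (0.856701 − (-0.312482)) = 1.460000 − (0.102804)/(1.169183) = 1.372072
F(1.372072) = -0.019218
z3 = 1.372072 − (-0.019218)·(1.372072 − 1.460000) / (-0.019218 − 0.856701) = 1.372072 − (0.001690)/(-0.875919) = 1.374001
F(1.374001) = -0.001147
z4 = 1.374001 − (-0.001147)·(1.374001 − 1.372072) / (-0.001147 − (-0.019218)) = 1.374001 − (-0.000002)/(0.018071) = 1.374123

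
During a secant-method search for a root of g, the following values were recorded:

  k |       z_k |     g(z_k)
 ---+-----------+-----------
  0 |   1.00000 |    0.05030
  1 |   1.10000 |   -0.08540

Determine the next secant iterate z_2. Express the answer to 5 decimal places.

1.03707

z_2 = 1.10000 − (-0.08540)·(1.10000 − 1.00000) / (-0.08540 − 0.05030)
   = 1.10000 − (-0.0085400)/(-0.1357000) = 1.0370671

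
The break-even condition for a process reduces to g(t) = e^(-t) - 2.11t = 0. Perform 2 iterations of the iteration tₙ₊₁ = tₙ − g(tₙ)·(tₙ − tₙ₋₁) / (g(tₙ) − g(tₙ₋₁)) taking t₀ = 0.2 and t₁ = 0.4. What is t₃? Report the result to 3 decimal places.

g(0.2) = 0.39673, g(0.4) = -0.17368
t₂ = 0.40000 − (-0.17368)·(0.40000 − 0.20000) / (-0.17368 − 0.39673) = 0.40000 − (-0.03474)/(-0.57041) = 0.33910
g(0.33910) = -0.00310
t₃ = 0.33910 − (-0.00310)·(0.33910 − 0.40000) / (-0.00310 − (-0.17368)) = 0.33910 − (0.00019)/(0.17058) = 0.33800

0.338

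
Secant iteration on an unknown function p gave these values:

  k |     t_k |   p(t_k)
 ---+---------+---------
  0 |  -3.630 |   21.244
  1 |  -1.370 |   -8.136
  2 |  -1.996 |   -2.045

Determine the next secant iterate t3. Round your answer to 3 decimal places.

t3 = -1.996 − (-2.045)·(-1.996 − (-1.370)) / (-2.045 − (-8.136))
   = -1.996 − (1.28017)/(6.09100) = -2.20617

-2.206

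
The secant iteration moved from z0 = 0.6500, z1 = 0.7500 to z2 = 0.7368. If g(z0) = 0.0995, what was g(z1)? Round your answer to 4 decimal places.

-0.0151

The secant line through (0.6500, 0.0995) and (0.7500, g(z1)) crosses zero at z2 = 0.7368.
So (0.6500, 0.0995), (0.7500, g(z1)), (0.7368, 0) are collinear:
g(z1) = 0.0995 · (0.7500 − 0.7368) / (0.6500 − 0.7368) = 0.0995 · (0.013200)/(-0.086800) = -0.015131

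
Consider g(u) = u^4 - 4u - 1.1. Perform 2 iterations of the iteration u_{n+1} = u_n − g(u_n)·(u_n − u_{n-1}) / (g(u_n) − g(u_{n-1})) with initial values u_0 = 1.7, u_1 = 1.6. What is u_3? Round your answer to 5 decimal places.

g(1.7) = 0.4521000, g(1.6) = -0.9464000
u_2 = 1.6000000 − (-0.9464000)·(1.6000000 − 1.7000000) / (-0.9464000 − 0.4521000) = 1.6000000 − (0.0946400)/(-1.3985000) = 1.6676725
g(1.6676725) = -0.0359971
u_3 = 1.6676725 − (-0.0359971)·(1.6676725 − 1.6000000) / (-0.0359971 − (-0.9464000)) = 1.6676725 − (-0.0024360)/(0.9104029) = 1.6703483

1.67035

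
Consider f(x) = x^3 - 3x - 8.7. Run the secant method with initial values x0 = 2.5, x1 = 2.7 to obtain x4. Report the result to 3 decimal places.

2.536

f(2.5) = -0.57500, f(2.7) = 2.88300
x2 = 2.70000 − 2.88300·(2.70000 − 2.50000) / (2.88300 − (-0.57500)) = 2.70000 − (0.57660)/(3.45800) = 2.53326
f(2.53326) = -0.04288
x3 = 2.53326 − (-0.04288)·(2.53326 − 2.70000) / (-0.04288 − 2.88300) = 2.53326 − (0.00715)/(-2.92588) = 2.53570
f(2.53570) = -0.00312
x4 = 2.53570 − (-0.00312)·(2.53570 − 2.53326) / (-0.00312 − (-0.04288)) = 2.53570 − (-0.00001)/(0.03976) = 2.53589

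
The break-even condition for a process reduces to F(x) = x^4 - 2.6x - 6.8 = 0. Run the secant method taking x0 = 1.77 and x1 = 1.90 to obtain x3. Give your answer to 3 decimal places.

1.845

F(1.77) = -1.58694, F(1.90) = 1.29210
x2 = 1.90000 − 1.29210·(1.90000 − 1.77000) / (1.29210 − (-1.58694)) = 1.90000 − (0.16797)/(2.87904) = 1.84166
F(1.84166) = -0.08469
x3 = 1.84166 − (-0.08469)·(1.84166 − 1.90000) / (-0.08469 − 1.29210) = 1.84166 − (0.00494)/(-1.37679) = 1.84525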